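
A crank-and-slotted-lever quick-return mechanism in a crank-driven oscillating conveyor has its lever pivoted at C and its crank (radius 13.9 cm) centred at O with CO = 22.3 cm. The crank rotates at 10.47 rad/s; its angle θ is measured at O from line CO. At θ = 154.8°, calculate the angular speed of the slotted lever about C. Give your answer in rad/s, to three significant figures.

7.05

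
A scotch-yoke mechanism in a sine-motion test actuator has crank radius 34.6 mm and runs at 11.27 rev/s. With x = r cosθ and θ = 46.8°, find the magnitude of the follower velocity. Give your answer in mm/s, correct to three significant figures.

ω = 70.81 rad/s (from 11.27 rev/s).
x = r cosθ ⇒ ẋ = −rω sinθ.
|v| = rω|sinθ| = 0.0346·70.81·|sin 46.8°| = 1.786 m/s = 1786 mm/s.

1790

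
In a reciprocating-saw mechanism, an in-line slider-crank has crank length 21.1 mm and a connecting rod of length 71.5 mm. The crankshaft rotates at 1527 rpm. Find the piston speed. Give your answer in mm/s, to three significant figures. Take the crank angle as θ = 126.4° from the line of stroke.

ω = 2π·1527/60 = 159.9 rad/s
For an in-line slider-crank, x = r cosθ + √(L² − r² sin²θ), so v = −rω sinθ·[1 + r cosθ/√(L² − r² sin²θ)].
With r = 0.0211 m, L = 0.0715 m, θ = 126.4°: √(L² − r² sin²θ) = 0.069454 m.
v = −0.0211·159.9·0.80489·[1 + 0.0211·-0.59342/0.069454] = -2.2261 m/s.
|v| = 2.2261 m/s = 2226.1 mm/s.

2230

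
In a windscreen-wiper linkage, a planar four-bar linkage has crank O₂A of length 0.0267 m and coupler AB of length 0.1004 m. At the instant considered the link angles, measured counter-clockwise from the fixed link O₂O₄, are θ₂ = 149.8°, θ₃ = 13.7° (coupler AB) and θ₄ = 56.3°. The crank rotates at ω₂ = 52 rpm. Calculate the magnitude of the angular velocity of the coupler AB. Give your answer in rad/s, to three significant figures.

2.14

ω₂ = 5.445 rad/s (from 52 rpm).
Differentiating the loop-closure r₂e^{iθ₂}+r₃e^{iθ₃}=r₁+r₄e^{iθ₄} gives r₂ω₂e^{iθ₂}+r₃ω₃e^{iθ₃}=r₄ω₄e^{iθ₄}.
Eliminating the other unknown: ω₃ = r₂ω₂ sin(θ₄−θ₂) / [r₃ sin(θ₃−θ₄)].
Numerator sine = -0.99813; denominator sine = -0.67688.
Result = 0.0267·5.445·(-0.99813) / (0.1004·(-0.67688)) = +2.1355 rad/s; magnitude 2.1355 rad/s.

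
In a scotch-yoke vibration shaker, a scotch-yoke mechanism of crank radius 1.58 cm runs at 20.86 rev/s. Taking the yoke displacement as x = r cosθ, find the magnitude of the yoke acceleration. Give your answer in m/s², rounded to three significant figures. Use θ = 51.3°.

170

ω = 131.1 rad/s (from 20.86 rev/s).
x = r cosθ ⇒ ẍ = −rω² cosθ (ω constant).
|a| = rω²|cosθ| = 0.0158·(131.1)²·|cos 51.3°| = 169.7 m/s².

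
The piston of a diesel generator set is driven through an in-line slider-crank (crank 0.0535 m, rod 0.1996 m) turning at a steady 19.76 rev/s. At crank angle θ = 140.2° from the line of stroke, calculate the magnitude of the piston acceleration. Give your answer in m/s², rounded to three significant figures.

ω = 2π·19.8 = 124.2 rad/s
x(θ) = r cosθ + √(L² − r² sin²θ); with ω constant, a = ω²·d²x/dθ².
d²x/dθ² = −r cosθ − r²(cos2θ)/√u − r⁴ sin²2θ/(4u^{3/2}),  u = L² − r² sin²θ = 0.0386674 m².
Substituting r = 0.0535 m, L = 0.1996 m, θ = 140.2°: d²x/dθ² = +0.038215 m.
a = ω²·d²x/dθ² = (124.2)²·(+0.038215) = +589.07 m/s²;  |a| = 589.07 m/s².

589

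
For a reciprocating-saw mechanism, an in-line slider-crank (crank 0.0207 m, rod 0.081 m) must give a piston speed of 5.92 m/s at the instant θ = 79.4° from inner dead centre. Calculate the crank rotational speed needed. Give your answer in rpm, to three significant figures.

2650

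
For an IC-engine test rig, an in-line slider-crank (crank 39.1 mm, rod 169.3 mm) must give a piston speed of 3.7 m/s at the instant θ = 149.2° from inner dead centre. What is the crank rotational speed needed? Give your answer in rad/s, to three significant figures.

231

For an in-line slider-crank, |v_piston| = rω|sinθ|·[1 + r cosθ/√(L² − r² sin²θ)].
With r = 0.0391 m, L = 0.1693 m, θ = 149.2°: the bracketed kinematic factor |dx/dθ| = 0.016021 m.
ω = v/|dx/dθ| = 3.7/0.016021 = 230.95 rad/s.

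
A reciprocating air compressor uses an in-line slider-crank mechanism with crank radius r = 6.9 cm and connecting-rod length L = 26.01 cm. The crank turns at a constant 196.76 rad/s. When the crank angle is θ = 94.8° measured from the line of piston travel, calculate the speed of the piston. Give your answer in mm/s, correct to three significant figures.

13200

ω = 196.8 rad/s
For an in-line slider-crank, x = r cosθ + √(L² − r² sin²θ), so v = −rω sinθ·[1 + r cosθ/√(L² − r² sin²θ)].
With r = 0.069 m, L = 0.2601 m, θ = 94.8°: √(L² − r² sin²θ) = 0.25085 m.
v = −0.069·196.8·0.99649·[1 + 0.069·-0.08368/0.25085] = -13.217 m/s.
|v| = 13.217 m/s = 13217 mm/s.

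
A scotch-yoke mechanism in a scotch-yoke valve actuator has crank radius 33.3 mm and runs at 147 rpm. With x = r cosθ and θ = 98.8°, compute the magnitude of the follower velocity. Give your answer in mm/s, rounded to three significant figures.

ω = 15.39 rad/s (from 147 rpm).
x = r cosθ ⇒ ẋ = −rω sinθ.
|v| = rω|sinθ| = 0.0333·15.39·|sin 98.8°| = 0.50658 m/s = 506.58 mm/s.

507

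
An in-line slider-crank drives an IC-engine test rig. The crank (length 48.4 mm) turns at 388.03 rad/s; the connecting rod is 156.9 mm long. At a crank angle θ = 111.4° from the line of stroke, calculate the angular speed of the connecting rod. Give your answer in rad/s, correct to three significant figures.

45.6

ω = 388 rad/s
The rod makes angle φ with the slider axis where L sinφ = r sinθ; differentiating, L cosφ·φ̇ = r ω cosθ.
L cosφ = √(L² − r² sin²θ) = 0.15029 m.
|ω_rod| = r ω |cosθ| / √(L² − r² sin²θ) = 0.0484·388·0.36488/0.15029 = 45.596 rad/s.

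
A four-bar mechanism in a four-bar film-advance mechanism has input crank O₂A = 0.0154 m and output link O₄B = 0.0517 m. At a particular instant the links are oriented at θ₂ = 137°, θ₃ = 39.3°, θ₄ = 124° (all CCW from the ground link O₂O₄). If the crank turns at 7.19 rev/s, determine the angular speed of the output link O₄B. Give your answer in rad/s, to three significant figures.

ω₂ = 45.18 rad/s (from 7.19 rev/s).
Differentiating the loop-closure r₂e^{iθ₂}+r₃e^{iθ₃}=r₁+r₄e^{iθ₄} gives r₂ω₂e^{iθ₂}+r₃ω₃e^{iθ₃}=r₄ω₄e^{iθ₄}.
Eliminating the other unknown: ω₄ = r₂ω₂ sin(θ₂−θ₃) / [r₄ sin(θ₄−θ₃)].
Numerator sine = +0.99098; denominator sine = +0.99572.
Result = 0.0154·45.18·(+0.99098) / (0.0517·(+0.99572)) = +13.393 rad/s; magnitude 13.393 rad/s.

13.4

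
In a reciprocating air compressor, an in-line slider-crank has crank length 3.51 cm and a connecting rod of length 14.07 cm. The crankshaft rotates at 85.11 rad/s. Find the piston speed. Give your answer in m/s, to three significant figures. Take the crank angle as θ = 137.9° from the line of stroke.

1.63

ω = 85.11 rad/s
For an in-line slider-crank, x = r cosθ + √(L² − r² sin²θ), so v = −rω sinθ·[1 + r cosθ/√(L² − r² sin²θ)].
With r = 0.0351 m, L = 0.1407 m, θ = 137.9°: √(L² − r² sin²θ) = 0.13872 m.
v = −0.0351·85.11·0.67043·[1 + 0.0351·-0.74198/0.13872] = -1.6268 m/s.
|v| = 1.6268 m/s.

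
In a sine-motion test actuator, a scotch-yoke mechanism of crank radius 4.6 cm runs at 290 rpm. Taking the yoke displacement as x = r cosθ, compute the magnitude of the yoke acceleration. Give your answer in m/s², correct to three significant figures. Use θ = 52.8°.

25.6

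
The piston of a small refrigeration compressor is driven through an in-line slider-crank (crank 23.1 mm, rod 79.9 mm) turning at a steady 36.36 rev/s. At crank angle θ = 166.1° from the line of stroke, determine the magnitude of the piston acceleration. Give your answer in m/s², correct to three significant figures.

860

ω = 2π·36.4 = 228.5 rad/s
x(θ) = r cosθ + √(L² − r² sin²θ); with ω constant, a = ω²·d²x/dθ².
d²x/dθ² = −r cosθ − r²(cos2θ)/√u − r⁴ sin²2θ/(4u^{3/2}),  u = L² − r² sin²θ = 0.00635322 m².
Substituting r = 0.0231 m, L = 0.0799 m, θ = 166.1°: d²x/dθ² = +0.016471 m.
a = ω²·d²x/dθ² = (228.5)²·(+0.016471) = +859.66 m/s²;  |a| = 859.66 m/s².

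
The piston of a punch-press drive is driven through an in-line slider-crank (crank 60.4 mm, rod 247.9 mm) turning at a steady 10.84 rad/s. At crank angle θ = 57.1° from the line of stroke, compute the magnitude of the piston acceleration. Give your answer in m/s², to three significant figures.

ω = 10.84 rad/s
x(θ) = r cosθ + √(L² − r² sin²θ); with ω constant, a = ω²·d²x/dθ².
d²x/dθ² = −r cosθ − r²(cos2θ)/√u − r⁴ sin²2θ/(4u^{3/2}),  u = L² − r² sin²θ = 0.0588826 m².
Substituting r = 0.0604 m, L = 0.2479 m, θ = 57.1°: d²x/dθ² = -0.026839 m.
a = ω²·d²x/dθ² = (10.84)²·(-0.026839) = -3.1537 m/s²;  |a| = 3.1537 m/s².

3.15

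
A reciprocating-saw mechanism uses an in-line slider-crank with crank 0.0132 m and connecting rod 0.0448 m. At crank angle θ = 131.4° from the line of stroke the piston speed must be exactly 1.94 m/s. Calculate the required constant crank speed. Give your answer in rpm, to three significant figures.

For an in-line slider-crank, |v_piston| = rω|sinθ|·[1 + r cosθ/√(L² − r² sin²θ)].
With r = 0.0132 m, L = 0.0448 m, θ = 131.4°: the bracketed kinematic factor |dx/dθ| = 0.0079232 m.
ω = v/|dx/dθ| = 1.94/0.0079232 = 244.85 rad/s.
N = 60ω/(2π) = 2338.1 rpm.

2340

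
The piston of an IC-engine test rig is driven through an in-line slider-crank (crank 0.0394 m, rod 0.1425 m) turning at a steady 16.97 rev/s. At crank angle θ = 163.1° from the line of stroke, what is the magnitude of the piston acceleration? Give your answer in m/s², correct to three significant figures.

325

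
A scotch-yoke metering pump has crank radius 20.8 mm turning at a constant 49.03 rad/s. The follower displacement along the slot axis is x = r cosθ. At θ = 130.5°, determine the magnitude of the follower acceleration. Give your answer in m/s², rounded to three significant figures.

32.5

ω = 49.03 rad/s
x = r cosθ ⇒ ẍ = −rω² cosθ (ω constant).
|a| = rω²|cosθ| = 0.0208·(49.03)²·|cos 130.5°| = 32.474 m/s².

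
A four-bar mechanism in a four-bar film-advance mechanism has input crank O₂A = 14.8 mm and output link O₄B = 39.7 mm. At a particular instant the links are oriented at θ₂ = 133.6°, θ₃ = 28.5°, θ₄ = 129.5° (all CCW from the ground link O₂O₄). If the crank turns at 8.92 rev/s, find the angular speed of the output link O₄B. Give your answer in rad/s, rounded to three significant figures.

ω₂ = 56.05 rad/s (from 8.92 rev/s).
Differentiating the loop-closure r₂e^{iθ₂}+r₃e^{iθ₃}=r₁+r₄e^{iθ₄} gives r₂ω₂e^{iθ₂}+r₃ω₃e^{iθ₃}=r₄ω₄e^{iθ₄}.
Eliminating the other unknown: ω₄ = r₂ω₂ sin(θ₂−θ₃) / [r₄ sin(θ₄−θ₃)].
Numerator sine = +0.96547; denominator sine = +0.98163.
Result = 0.0148·56.05·(+0.96547) / (0.0397·(+0.98163)) = +20.55 rad/s; magnitude 20.55 rad/s.

20.5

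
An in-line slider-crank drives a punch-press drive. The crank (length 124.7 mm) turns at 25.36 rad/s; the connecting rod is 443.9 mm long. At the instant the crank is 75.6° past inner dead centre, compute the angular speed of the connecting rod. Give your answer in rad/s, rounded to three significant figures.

1.84

ω = 25.36 rad/s
The rod makes angle φ with the slider axis where L sinφ = r sinθ; differentiating, L cosφ·φ̇ = r ω cosθ.
L cosφ = √(L² − r² sin²θ) = 0.42715 m.
|ω_rod| = r ω |cosθ| / √(L² − r² sin²θ) = 0.1247·25.36·0.24869/0.42715 = 1.8412 rad/s.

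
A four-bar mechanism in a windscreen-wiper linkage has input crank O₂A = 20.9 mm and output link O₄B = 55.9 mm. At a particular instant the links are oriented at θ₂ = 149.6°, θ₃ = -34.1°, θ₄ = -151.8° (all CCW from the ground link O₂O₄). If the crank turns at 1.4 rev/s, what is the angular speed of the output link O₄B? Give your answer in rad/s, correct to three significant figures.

ω₂ = 8.796 rad/s (from 1.4 rev/s).
Differentiating the loop-closure r₂e^{iθ₂}+r₃e^{iθ₃}=r₁+r₄e^{iθ₄} gives r₂ω₂e^{iθ₂}+r₃ω₃e^{iθ₃}=r₄ω₄e^{iθ₄}.
Eliminating the other unknown: ω₄ = r₂ω₂ sin(θ₂−θ₃) / [r₄ sin(θ₄−θ₃)].
Numerator sine = -0.06453; denominator sine = -0.88539.
Result = 0.0209·8.796·(-0.06453) / (0.0559·(-0.88539)) = +0.23971 rad/s; magnitude 0.23971 rad/s.

0.240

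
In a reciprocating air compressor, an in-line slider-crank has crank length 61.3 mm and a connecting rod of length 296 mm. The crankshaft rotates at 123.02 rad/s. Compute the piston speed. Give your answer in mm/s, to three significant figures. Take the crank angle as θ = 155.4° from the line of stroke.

ω = 123 rad/s
For an in-line slider-crank, x = r cosθ + √(L² − r² sin²θ), so v = −rω sinθ·[1 + r cosθ/√(L² − r² sin²θ)].
With r = 0.0613 m, L = 0.296 m, θ = 155.4°: √(L² − r² sin²θ) = 0.2949 m.
v = −0.0613·123·0.41628·[1 + 0.0613·-0.90924/0.2949] = -2.5459 m/s.
|v| = 2.5459 m/s = 2545.9 mm/s.

2550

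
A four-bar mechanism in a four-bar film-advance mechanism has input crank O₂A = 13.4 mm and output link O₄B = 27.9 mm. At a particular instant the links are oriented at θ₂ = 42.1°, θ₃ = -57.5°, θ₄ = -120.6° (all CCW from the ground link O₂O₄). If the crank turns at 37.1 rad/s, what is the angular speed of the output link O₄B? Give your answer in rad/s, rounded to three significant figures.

ω₂ = 37.1 rad/s
Differentiating the loop-closure r₂e^{iθ₂}+r₃e^{iθ₃}=r₁+r₄e^{iθ₄} gives r₂ω₂e^{iθ₂}+r₃ω₃e^{iθ₃}=r₄ω₄e^{iθ₄}.
Eliminating the other unknown: ω₄ = r₂ω₂ sin(θ₂−θ₃) / [r₄ sin(θ₄−θ₃)].
Numerator sine = +0.98600; denominator sine = -0.89180.
Result = 0.0134·37.1·(+0.98600) / (0.0279·(-0.89180)) = -19.701 rad/s; magnitude 19.701 rad/s.

19.7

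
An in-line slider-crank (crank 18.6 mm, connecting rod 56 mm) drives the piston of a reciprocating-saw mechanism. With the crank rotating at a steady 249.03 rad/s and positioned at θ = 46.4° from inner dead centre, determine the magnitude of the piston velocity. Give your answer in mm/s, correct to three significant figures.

4150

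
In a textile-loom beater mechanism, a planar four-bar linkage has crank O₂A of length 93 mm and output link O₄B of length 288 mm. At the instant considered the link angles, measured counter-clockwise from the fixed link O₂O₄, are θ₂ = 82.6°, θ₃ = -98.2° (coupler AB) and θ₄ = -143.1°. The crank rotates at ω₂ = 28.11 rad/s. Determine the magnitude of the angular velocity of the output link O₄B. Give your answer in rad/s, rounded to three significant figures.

ω₂ = 28.11 rad/s
Differentiating the loop-closure r₂e^{iθ₂}+r₃e^{iθ₃}=r₁+r₄e^{iθ₄} gives r₂ω₂e^{iθ₂}+r₃ω₃e^{iθ₃}=r₄ω₄e^{iθ₄}.
Eliminating the other unknown: ω₄ = r₂ω₂ sin(θ₂−θ₃) / [r₄ sin(θ₄−θ₃)].
Numerator sine = -0.01396; denominator sine = -0.70587.
Result = 0.093·28.11·(-0.01396) / (0.288·(-0.70587)) = +0.17955 rad/s; magnitude 0.17955 rad/s.

0.180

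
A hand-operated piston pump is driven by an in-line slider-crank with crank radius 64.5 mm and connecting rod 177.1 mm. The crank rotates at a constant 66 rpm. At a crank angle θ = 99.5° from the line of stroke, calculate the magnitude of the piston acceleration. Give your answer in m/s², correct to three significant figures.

1.64

ω = 2π·66/60 = 6.912 rad/s
x(θ) = r cosθ + √(L² − r² sin²θ); with ω constant, a = ω²·d²x/dθ².
d²x/dθ² = −r cosθ − r²(cos2θ)/√u − r⁴ sin²2θ/(4u^{3/2}),  u = L² − r² sin²θ = 0.0273175 m².
Substituting r = 0.0645 m, L = 0.1771 m, θ = 99.5°: d²x/dθ² = +0.034344 m.
a = ω²·d²x/dθ² = (6.912)²·(+0.034344) = +1.6406 m/s²;  |a| = 1.6406 m/s².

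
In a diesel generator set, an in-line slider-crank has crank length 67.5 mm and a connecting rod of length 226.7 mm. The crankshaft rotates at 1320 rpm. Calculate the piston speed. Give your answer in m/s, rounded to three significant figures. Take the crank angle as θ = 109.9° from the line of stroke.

ω = 2π·1320/60 = 138.2 rad/s
For an in-line slider-crank, x = r cosθ + √(L² − r² sin²θ), so v = −rω sinθ·[1 + r cosθ/√(L² − r² sin²θ)].
With r = 0.0675 m, L = 0.2267 m, θ = 109.9°: √(L² − r² sin²θ) = 0.21763 m.
v = −0.0675·138.2·0.94029·[1 + 0.0675·-0.34038/0.21763] = -7.8472 m/s.
|v| = 7.8472 m/s.

7.85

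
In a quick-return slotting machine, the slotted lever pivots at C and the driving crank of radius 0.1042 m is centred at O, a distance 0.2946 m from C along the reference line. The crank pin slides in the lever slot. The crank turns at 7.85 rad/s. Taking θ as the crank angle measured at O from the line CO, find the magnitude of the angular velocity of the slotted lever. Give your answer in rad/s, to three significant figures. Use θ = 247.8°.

ω = 7.85 rad/s
Crank pin A relative to C: A = (d + r cosθ, r sinθ); lever angle φ = atan2(r sinθ, d + r cosθ).
Differentiating tanφ: φ̇ = rω(d cosθ + r)/(d² + r² + 2dr cosθ).
d² + r² + 2dr cosθ = |CA|² = 0.0744494 m²;  d cosθ + r = -0.0071119 m.
|ω_lever| = |0.1042·7.85·-0.0071119| / 0.0744494 = 0.078138 rad/s.

0.0781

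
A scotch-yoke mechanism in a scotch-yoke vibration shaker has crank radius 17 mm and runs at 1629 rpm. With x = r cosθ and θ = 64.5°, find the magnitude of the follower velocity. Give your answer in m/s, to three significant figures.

2.62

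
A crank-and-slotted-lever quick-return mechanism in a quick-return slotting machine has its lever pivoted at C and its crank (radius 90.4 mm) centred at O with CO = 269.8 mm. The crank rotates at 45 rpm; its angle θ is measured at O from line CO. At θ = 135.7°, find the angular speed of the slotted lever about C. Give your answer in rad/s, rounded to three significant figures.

0.950

ω = 4.712 rad/s (from 45 rpm).
Crank pin A relative to C: A = (d + r cosθ, r sinθ); lever angle φ = atan2(r sinθ, d + r cosθ).
Differentiating tanφ: φ̇ = rω(d cosθ + r)/(d² + r² + 2dr cosθ).
d² + r² + 2dr cosθ = |CA|² = 0.0460528 m²;  d cosθ + r = -0.10269 m.
|ω_lever| = |0.0904·4.712·-0.10269| / 0.0460528 = 0.94994 rad/s.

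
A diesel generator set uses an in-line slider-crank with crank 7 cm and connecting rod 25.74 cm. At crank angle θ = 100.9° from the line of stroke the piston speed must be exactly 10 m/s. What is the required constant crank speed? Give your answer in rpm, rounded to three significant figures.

1470

For an in-line slider-crank, |v_piston| = rω|sinθ|·[1 + r cosθ/√(L² − r² sin²θ)].
With r = 0.07 m, L = 0.2574 m, θ = 100.9°: the bracketed kinematic factor |dx/dθ| = 0.065069 m.
ω = v/|dx/dθ| = 10/0.065069 = 153.68 rad/s.
N = 60ω/(2π) = 1467.6 rpm.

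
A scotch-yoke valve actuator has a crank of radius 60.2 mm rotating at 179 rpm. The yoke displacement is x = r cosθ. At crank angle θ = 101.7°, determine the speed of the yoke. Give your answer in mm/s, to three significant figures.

ω = 18.74 rad/s (from 179 rpm).
x = r cosθ ⇒ ẋ = −rω sinθ.
|v| = rω|sinθ| = 0.0602·18.74·|sin 101.7°| = 1.105 m/s = 1105 mm/s.

1100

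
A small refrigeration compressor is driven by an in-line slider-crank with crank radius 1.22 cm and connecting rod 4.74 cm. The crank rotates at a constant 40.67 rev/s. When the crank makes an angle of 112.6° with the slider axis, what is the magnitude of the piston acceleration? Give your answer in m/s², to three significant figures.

ω = 2π·40.7 = 255.5 rad/s
x(θ) = r cosθ + √(L² − r² sin²θ); with ω constant, a = ω²·d²x/dθ².
d²x/dθ² = −r cosθ − r²(cos2θ)/√u − r⁴ sin²2θ/(4u^{3/2}),  u = L² − r² sin²θ = 0.0021199 m².
Substituting r = 0.0122 m, L = 0.0474 m, θ = 112.6°: d²x/dθ² = +0.0069377 m.
a = ω²·d²x/dθ² = (255.5)²·(+0.0069377) = +453.03 m/s²;  |a| = 453.03 m/s².

453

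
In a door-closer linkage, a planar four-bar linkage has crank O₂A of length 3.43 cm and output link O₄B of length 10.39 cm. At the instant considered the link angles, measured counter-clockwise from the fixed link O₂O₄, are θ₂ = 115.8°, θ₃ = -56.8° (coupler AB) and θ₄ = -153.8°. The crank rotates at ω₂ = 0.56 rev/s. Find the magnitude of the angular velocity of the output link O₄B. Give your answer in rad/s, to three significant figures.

0.151

ω₂ = 3.519 rad/s (from 0.56 rev/s).
Differentiating the loop-closure r₂e^{iθ₂}+r₃e^{iθ₃}=r₁+r₄e^{iθ₄} gives r₂ω₂e^{iθ₂}+r₃ω₃e^{iθ₃}=r₄ω₄e^{iθ₄}.
Eliminating the other unknown: ω₄ = r₂ω₂ sin(θ₂−θ₃) / [r₄ sin(θ₄−θ₃)].
Numerator sine = +0.12880; denominator sine = -0.99255.
Result = 0.0343·3.519·(+0.12880) / (0.1039·(-0.99255)) = -0.15073 rad/s; magnitude 0.15073 rad/s.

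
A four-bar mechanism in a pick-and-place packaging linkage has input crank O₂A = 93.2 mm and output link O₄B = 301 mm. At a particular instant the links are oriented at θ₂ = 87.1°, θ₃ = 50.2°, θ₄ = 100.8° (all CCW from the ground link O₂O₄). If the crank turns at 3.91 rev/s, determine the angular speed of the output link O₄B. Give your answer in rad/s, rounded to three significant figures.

ω₂ = 24.57 rad/s (from 3.91 rev/s).
Differentiating the loop-closure r₂e^{iθ₂}+r₃e^{iθ₃}=r₁+r₄e^{iθ₄} gives r₂ω₂e^{iθ₂}+r₃ω₃e^{iθ₃}=r₄ω₄e^{iθ₄}.
Eliminating the other unknown: ω₄ = r₂ω₂ sin(θ₂−θ₃) / [r₄ sin(θ₄−θ₃)].
Numerator sine = +0.60042; denominator sine = +0.77273.
Result = 0.0932·24.57·(+0.60042) / (0.301·(+0.77273)) = +5.9106 rad/s; magnitude 5.9106 rad/s.

5.91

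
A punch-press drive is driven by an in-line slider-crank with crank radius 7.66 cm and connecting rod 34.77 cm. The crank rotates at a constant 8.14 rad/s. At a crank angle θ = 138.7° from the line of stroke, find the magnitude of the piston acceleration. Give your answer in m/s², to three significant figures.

3.65

ω = 8.14 rad/s
x(θ) = r cosθ + √(L² − r² sin²θ); with ω constant, a = ω²·d²x/dθ².
d²x/dθ² = −r cosθ − r²(cos2θ)/√u − r⁴ sin²2θ/(4u^{3/2}),  u = L² − r² sin²θ = 0.118339 m².
Substituting r = 0.0766 m, L = 0.3477 m, θ = 138.7°: d²x/dθ² = +0.055142 m.
a = ω²·d²x/dθ² = (8.14)²·(+0.055142) = +3.6537 m/s²;  |a| = 3.6537 m/s².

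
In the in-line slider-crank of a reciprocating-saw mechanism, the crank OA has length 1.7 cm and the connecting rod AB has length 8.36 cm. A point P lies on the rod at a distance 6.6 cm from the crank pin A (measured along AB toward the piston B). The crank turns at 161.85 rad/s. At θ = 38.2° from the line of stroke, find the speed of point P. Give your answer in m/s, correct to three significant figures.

1.97

ω = 161.8 rad/s.  Crank-pin speed |V_A| = rω = 2.7515 m/s, perpendicular to OA.
Rod angle: sinφ = −(r/L) sinθ ⇒ φ = -7.224°; ω_rod = −rω cosθ/√(L²−r²sin²θ) = -26.071 rad/s.
V_P = V_A + ω_rod × AP, with AP = 0.066 m along the rod.
Components: V_Px = −rω sinθ − a·ω_rod·sinφ = -1.9179 m/s;  V_Py = rω cosθ + a·ω_rod·cosφ = +0.45521 m/s.
|V_P| = √(V_Px² + V_Py²) = 1.9712 m/s.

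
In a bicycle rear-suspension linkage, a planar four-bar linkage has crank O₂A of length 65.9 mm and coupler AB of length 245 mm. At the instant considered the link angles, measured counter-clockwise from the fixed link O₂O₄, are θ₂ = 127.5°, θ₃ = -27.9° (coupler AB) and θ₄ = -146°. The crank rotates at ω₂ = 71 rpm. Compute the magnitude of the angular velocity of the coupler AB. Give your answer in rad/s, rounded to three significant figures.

ω₂ = 7.435 rad/s (from 71 rpm).
Differentiating the loop-closure r₂e^{iθ₂}+r₃e^{iθ₃}=r₁+r₄e^{iθ₄} gives r₂ω₂e^{iθ₂}+r₃ω₃e^{iθ₃}=r₄ω₄e^{iθ₄}.
Eliminating the other unknown: ω₃ = r₂ω₂ sin(θ₄−θ₂) / [r₃ sin(θ₃−θ₄)].
Numerator sine = +0.99813; denominator sine = +0.88213.
Result = 0.0659·7.435·(+0.99813) / (0.245·(+0.88213)) = +2.2629 rad/s; magnitude 2.2629 rad/s.

2.26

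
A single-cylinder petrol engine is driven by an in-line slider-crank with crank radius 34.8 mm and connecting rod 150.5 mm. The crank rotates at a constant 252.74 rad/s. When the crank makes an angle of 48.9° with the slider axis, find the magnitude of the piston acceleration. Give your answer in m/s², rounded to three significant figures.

1400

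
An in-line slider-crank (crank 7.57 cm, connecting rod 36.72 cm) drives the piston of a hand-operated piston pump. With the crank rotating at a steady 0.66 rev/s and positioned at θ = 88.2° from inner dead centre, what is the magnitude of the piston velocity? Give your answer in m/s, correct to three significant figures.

0.316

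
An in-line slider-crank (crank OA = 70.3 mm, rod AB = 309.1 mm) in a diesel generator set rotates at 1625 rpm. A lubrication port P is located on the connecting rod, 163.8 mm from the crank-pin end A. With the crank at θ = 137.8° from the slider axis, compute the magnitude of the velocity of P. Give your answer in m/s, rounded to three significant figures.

8.41

ω = 170.2 rad/s.  Crank-pin speed |V_A| = rω = 11.963 m/s, perpendicular to OA.
Rod angle: sinφ = −(r/L) sinθ ⇒ φ = -8.788°; ω_rod = −rω cosθ/√(L²−r²sin²θ) = +29.011 rad/s.
V_P = V_A + ω_rod × AP, with AP = 0.1638 m along the rod.
Components: V_Px = −rω sinθ − a·ω_rod·sinφ = -7.3098 m/s;  V_Py = rω cosθ + a·ω_rod·cosφ = -4.1659 m/s.
|V_P| = √(V_Px² + V_Py²) = 8.4135 m/s.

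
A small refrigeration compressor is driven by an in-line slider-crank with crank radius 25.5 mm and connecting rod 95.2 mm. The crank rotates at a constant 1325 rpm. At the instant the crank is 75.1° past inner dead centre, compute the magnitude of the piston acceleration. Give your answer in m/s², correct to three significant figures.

ω = 2π·1325/60 = 138.8 rad/s
x(θ) = r cosθ + √(L² − r² sin²θ); with ω constant, a = ω²·d²x/dθ².
d²x/dθ² = −r cosθ − r²(cos2θ)/√u − r⁴ sin²2θ/(4u^{3/2}),  u = L² − r² sin²θ = 0.00845578 m².
Substituting r = 0.0255 m, L = 0.0952 m, θ = 75.1°: d²x/dθ² = -0.00045417 m.
a = ω²·d²x/dθ² = (138.8)²·(-0.00045417) = -8.744 m/s²;  |a| = 8.744 m/s².

8.74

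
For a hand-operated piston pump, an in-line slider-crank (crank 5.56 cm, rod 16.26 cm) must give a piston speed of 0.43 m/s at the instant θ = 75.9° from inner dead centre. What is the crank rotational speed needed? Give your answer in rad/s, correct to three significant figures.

For an in-line slider-crank, |v_piston| = rω|sinθ|·[1 + r cosθ/√(L² − r² sin²θ)].
With r = 0.0556 m, L = 0.1626 m, θ = 75.9°: the bracketed kinematic factor |dx/dθ| = 0.058686 m.
ω = v/|dx/dθ| = 0.43/0.058686 = 7.3271 rad/s.

7.33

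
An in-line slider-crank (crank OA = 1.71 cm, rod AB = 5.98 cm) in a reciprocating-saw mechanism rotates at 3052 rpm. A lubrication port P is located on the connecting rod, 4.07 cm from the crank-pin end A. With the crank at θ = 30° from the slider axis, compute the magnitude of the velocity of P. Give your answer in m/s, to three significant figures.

ω = 319.6 rad/s.  Crank-pin speed |V_A| = rω = 5.4652 m/s, perpendicular to OA.
Rod angle: sinφ = −(r/L) sinθ ⇒ φ = -8.220°; ω_rod = −rω cosθ/√(L²−r²sin²θ) = -79.969 rad/s.
V_P = V_A + ω_rod × AP, with AP = 0.0407 m along the rod.
Components: V_Px = −rω sinθ − a·ω_rod·sinφ = -3.198 m/s;  V_Py = rω cosθ + a·ω_rod·cosφ = +1.5117 m/s.
|V_P| = √(V_Px² + V_Py²) = 3.5373 m/s.

3.54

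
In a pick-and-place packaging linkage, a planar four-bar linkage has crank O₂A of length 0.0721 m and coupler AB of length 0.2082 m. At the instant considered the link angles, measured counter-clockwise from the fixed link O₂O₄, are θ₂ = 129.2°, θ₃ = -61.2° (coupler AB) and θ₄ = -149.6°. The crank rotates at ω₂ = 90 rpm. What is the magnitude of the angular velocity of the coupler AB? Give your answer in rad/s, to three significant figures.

3.23

ω₂ = 9.425 rad/s (from 90 rpm).
Differentiating the loop-closure r₂e^{iθ₂}+r₃e^{iθ₃}=r₁+r₄e^{iθ₄} gives r₂ω₂e^{iθ₂}+r₃ω₃e^{iθ₃}=r₄ω₄e^{iθ₄}.
Eliminating the other unknown: ω₃ = r₂ω₂ sin(θ₄−θ₂) / [r₃ sin(θ₃−θ₄)].
Numerator sine = +0.98823; denominator sine = +0.99961.
Result = 0.0721·9.425·(+0.98823) / (0.2082·(+0.99961)) = +3.2267 rad/s; magnitude 3.2267 rad/s.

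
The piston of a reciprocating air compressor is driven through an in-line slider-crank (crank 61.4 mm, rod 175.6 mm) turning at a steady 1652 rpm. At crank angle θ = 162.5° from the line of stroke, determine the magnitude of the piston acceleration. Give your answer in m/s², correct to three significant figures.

ω = 2π·1652/60 = 173 rad/s
x(θ) = r cosθ + √(L² − r² sin²θ); with ω constant, a = ω²·d²x/dθ².
d²x/dθ² = −r cosθ − r²(cos2θ)/√u − r⁴ sin²2θ/(4u^{3/2}),  u = L² − r² sin²θ = 0.0304945 m².
Substituting r = 0.0614 m, L = 0.1756 m, θ = 162.5°: d²x/dθ² = +0.040654 m.
a = ω²·d²x/dθ² = (173)²·(+0.040654) = +1216.7 m/s²;  |a| = 1216.7 m/s².

1220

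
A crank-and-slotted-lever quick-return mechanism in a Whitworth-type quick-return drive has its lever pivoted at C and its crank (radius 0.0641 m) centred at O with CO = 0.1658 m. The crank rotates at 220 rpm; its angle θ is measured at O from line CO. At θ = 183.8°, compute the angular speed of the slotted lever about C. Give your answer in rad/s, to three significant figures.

14.4

ω = 23.04 rad/s (from 220 rpm).
Crank pin A relative to C: A = (d + r cosθ, r sinθ); lever angle φ = atan2(r sinθ, d + r cosθ).
Differentiating tanφ: φ̇ = rω(d cosθ + r)/(d² + r² + 2dr cosθ).
d² + r² + 2dr cosθ = |CA|² = 0.0103896 m²;  d cosθ + r = -0.10134 m.
|ω_lever| = |0.0641·23.04·-0.10134| / 0.0103896 = 14.404 rad/s.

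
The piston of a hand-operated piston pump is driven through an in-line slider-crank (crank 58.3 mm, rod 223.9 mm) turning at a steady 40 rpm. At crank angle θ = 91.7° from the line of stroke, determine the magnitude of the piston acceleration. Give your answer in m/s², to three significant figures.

ω = 2π·40/60 = 4.189 rad/s
x(θ) = r cosθ + √(L² − r² sin²θ); with ω constant, a = ω²·d²x/dθ².
d²x/dθ² = −r cosθ − r²(cos2θ)/√u − r⁴ sin²2θ/(4u^{3/2}),  u = L² − r² sin²θ = 0.0467353 m².
Substituting r = 0.0583 m, L = 0.2239 m, θ = 91.7°: d²x/dθ² = +0.017423 m.
a = ω²·d²x/dθ² = (4.189)²·(+0.017423) = +0.30571 m/s²;  |a| = 0.30571 m/s².

0.306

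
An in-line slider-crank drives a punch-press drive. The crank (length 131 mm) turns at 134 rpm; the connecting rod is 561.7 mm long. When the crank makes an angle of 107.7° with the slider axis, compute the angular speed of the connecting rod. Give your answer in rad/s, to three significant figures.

ω = 14.03 rad/s (converted from 134 rpm).
The rod makes angle φ with the slider axis where L sinφ = r sinθ; differentiating, L cosφ·φ̇ = r ω cosθ.
L cosφ = √(L² − r² sin²θ) = 0.54766 m.
|ω_rod| = r ω |cosθ| / √(L² − r² sin²θ) = 0.131·14.03·0.30403/0.54766 = 1.0205 rad/s.

1.02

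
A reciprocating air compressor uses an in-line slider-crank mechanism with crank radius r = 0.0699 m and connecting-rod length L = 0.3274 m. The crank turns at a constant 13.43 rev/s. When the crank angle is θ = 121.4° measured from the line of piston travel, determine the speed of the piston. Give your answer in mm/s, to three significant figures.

4470

ω = 2π·13.4 = 84.38 rad/s
For an in-line slider-crank, x = r cosθ + √(L² − r² sin²θ), so v = −rω sinθ·[1 + r cosθ/√(L² − r² sin²θ)].
With r = 0.0699 m, L = 0.3274 m, θ = 121.4°: √(L² − r² sin²θ) = 0.32192 m.
v = −0.0699·84.38·0.85355·[1 + 0.0699·-0.52101/0.32192] = -4.465 m/s.
|v| = 4.465 m/s = 4465 mm/s.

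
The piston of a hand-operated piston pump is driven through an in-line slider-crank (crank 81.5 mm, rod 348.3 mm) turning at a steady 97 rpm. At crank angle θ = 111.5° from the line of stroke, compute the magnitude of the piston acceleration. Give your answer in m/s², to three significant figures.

4.54

ω = 2π·97/60 = 10.16 rad/s
x(θ) = r cosθ + √(L² − r² sin²θ); with ω constant, a = ω²·d²x/dθ².
d²x/dθ² = −r cosθ − r²(cos2θ)/√u − r⁴ sin²2θ/(4u^{3/2}),  u = L² − r² sin²θ = 0.115563 m².
Substituting r = 0.0815 m, L = 0.3483 m, θ = 111.5°: d²x/dθ² = +0.044029 m.
a = ω²·d²x/dθ² = (10.16)²·(+0.044029) = +4.543 m/s²;  |a| = 4.543 m/s².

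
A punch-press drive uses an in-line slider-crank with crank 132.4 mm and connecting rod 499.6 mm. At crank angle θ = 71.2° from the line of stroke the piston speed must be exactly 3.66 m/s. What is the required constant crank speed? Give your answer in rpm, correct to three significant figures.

For an in-line slider-crank, |v_piston| = rω|sinθ|·[1 + r cosθ/√(L² − r² sin²θ)].
With r = 0.1324 m, L = 0.4996 m, θ = 71.2°: the bracketed kinematic factor |dx/dθ| = 0.13639 m.
ω = v/|dx/dθ| = 3.66/0.13639 = 26.834 rad/s.
N = 60ω/(2π) = 256.25 rpm.

256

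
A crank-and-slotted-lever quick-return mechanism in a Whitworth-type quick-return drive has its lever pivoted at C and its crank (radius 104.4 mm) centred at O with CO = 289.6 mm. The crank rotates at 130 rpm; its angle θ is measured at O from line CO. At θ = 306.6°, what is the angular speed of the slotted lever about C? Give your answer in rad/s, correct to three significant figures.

ω = 13.61 rad/s (from 130 rpm).
Crank pin A relative to C: A = (d + r cosθ, r sinθ); lever angle φ = atan2(r sinθ, d + r cosθ).
Differentiating tanφ: φ̇ = rω(d cosθ + r)/(d² + r² + 2dr cosθ).
d² + r² + 2dr cosθ = |CA|² = 0.13082 m²;  d cosθ + r = +0.27707 m.
|ω_lever| = |0.1044·13.61·+0.27707| / 0.13082 = 3.0101 rad/s.

3.01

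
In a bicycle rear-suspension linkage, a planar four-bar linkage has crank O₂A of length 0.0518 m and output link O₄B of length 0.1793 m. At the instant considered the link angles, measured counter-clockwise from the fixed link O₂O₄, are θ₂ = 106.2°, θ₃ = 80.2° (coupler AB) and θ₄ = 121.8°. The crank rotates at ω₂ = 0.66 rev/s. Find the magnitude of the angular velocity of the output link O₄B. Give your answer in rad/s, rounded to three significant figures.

ω₂ = 4.147 rad/s (from 0.66 rev/s).
Differentiating the loop-closure r₂e^{iθ₂}+r₃e^{iθ₃}=r₁+r₄e^{iθ₄} gives r₂ω₂e^{iθ₂}+r₃ω₃e^{iθ₃}=r₄ω₄e^{iθ₄}.
Eliminating the other unknown: ω₄ = r₂ω₂ sin(θ₂−θ₃) / [r₄ sin(θ₄−θ₃)].
Numerator sine = +0.43837; denominator sine = +0.66393.
Result = 0.0518·4.147·(+0.43837) / (0.1793·(+0.66393)) = +0.79103 rad/s; magnitude 0.79103 rad/s.

0.791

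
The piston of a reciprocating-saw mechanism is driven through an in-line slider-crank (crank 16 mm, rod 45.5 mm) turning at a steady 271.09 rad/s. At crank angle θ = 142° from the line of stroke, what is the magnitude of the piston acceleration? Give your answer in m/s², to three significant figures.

ω = 271.1 rad/s
x(θ) = r cosθ + √(L² − r² sin²θ); with ω constant, a = ω²·d²x/dθ².
d²x/dθ² = −r cosθ − r²(cos2θ)/√u − r⁴ sin²2θ/(4u^{3/2}),  u = L² − r² sin²θ = 0.00197322 m².
Substituting r = 0.016 m, L = 0.0455 m, θ = 142°: d²x/dθ² = +0.011038 m.
a = ω²·d²x/dθ² = (271.1)²·(+0.011038) = +811.18 m/s²;  |a| = 811.18 m/s².

811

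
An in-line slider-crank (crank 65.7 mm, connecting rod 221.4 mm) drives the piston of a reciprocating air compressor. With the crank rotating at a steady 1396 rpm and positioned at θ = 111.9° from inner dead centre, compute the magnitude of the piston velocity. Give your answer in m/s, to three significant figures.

ω = 2π·1396/60 = 146.2 rad/s
For an in-line slider-crank, x = r cosθ + √(L² − r² sin²θ), so v = −rω sinθ·[1 + r cosθ/√(L² − r² sin²θ)].
With r = 0.0657 m, L = 0.2214 m, θ = 111.9°: √(L² − r² sin²θ) = 0.21284 m.
v = −0.0657·146.2·0.92784·[1 + 0.0657·-0.37299/0.21284] = -7.8855 m/s.
|v| = 7.8855 m/s.

7.89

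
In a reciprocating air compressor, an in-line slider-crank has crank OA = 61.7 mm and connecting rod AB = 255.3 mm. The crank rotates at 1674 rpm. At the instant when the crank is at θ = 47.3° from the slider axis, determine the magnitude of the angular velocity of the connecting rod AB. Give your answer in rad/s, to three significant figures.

29.2

ω = 175.3 rad/s (converted from 1674 rpm).
The rod makes angle φ with the slider axis where L sinφ = r sinθ; differentiating, L cosφ·φ̇ = r ω cosθ.
L cosφ = √(L² − r² sin²θ) = 0.25124 m.
|ω_rod| = r ω |cosθ| / √(L² − r² sin²θ) = 0.0617·175.3·0.67816/0.25124 = 29.195 rad/s.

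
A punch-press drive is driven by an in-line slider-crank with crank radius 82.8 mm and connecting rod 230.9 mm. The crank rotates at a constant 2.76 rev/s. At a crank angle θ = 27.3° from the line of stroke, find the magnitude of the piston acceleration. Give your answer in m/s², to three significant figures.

ω = 2π·2.76 = 17.34 rad/s
x(θ) = r cosθ + √(L² − r² sin²θ); with ω constant, a = ω²·d²x/dθ².
d²x/dθ² = −r cosθ − r²(cos2θ)/√u − r⁴ sin²2θ/(4u^{3/2}),  u = L² − r² sin²θ = 0.0518726 m².
Substituting r = 0.0828 m, L = 0.2309 m, θ = 27.3°: d²x/dθ² = -0.091676 m.
a = ω²·d²x/dθ² = (17.34)²·(-0.091676) = -27.57 m/s²;  |a| = 27.57 m/s².

27.6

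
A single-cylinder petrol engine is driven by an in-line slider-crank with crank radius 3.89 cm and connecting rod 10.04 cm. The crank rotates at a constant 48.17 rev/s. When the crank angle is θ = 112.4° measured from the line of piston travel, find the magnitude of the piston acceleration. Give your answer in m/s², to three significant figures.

2380

ω = 2π·48.2 = 302.7 rad/s
x(θ) = r cosθ + √(L² − r² sin²θ); with ω constant, a = ω²·d²x/dθ².
d²x/dθ² = −r cosθ − r²(cos2θ)/√u − r⁴ sin²2θ/(4u^{3/2}),  u = L² − r² sin²θ = 0.00878669 m².
Substituting r = 0.0389 m, L = 0.1004 m, θ = 112.4°: d²x/dθ² = +0.025933 m.
a = ω²·d²x/dθ² = (302.7)²·(+0.025933) = +2375.6 m/s²;  |a| = 2375.6 m/s².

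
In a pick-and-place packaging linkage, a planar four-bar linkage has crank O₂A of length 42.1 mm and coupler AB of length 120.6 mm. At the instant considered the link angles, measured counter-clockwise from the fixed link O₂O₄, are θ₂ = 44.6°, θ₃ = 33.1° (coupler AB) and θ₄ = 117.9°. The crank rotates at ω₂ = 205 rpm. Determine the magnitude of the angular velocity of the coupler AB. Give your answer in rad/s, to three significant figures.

7.21

ω₂ = 21.47 rad/s (from 205 rpm).
Differentiating the loop-closure r₂e^{iθ₂}+r₃e^{iθ₃}=r₁+r₄e^{iθ₄} gives r₂ω₂e^{iθ₂}+r₃ω₃e^{iθ₃}=r₄ω₄e^{iθ₄}.
Eliminating the other unknown: ω₃ = r₂ω₂ sin(θ₄−θ₂) / [r₃ sin(θ₃−θ₄)].
Numerator sine = +0.95782; denominator sine = -0.99588.
Result = 0.0421·21.47·(+0.95782) / (0.1206·(-0.99588)) = -7.2076 rad/s; magnitude 7.2076 rad/s.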